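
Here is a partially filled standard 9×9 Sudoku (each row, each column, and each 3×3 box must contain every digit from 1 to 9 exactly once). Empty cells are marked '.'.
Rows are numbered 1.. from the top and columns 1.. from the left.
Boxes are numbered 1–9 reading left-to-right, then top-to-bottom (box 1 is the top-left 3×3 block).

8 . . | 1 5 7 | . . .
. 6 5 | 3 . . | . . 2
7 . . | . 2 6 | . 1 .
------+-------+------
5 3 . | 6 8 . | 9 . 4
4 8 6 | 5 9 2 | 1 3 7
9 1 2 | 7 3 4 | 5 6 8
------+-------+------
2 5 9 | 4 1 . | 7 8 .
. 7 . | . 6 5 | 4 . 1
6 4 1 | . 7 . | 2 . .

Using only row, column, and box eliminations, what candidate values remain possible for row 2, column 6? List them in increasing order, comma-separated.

8,9

Row 2 already contains {2, 3, 5, 6}.
Column 6 already contains {2, 4, 5, 6, 7}.
Its 3×3 block (box 2) already contains {1, 2, 3, 5, 6, 7}.
Removing those from 1–9 leaves {8, 9} as the candidates for row 2, column 6.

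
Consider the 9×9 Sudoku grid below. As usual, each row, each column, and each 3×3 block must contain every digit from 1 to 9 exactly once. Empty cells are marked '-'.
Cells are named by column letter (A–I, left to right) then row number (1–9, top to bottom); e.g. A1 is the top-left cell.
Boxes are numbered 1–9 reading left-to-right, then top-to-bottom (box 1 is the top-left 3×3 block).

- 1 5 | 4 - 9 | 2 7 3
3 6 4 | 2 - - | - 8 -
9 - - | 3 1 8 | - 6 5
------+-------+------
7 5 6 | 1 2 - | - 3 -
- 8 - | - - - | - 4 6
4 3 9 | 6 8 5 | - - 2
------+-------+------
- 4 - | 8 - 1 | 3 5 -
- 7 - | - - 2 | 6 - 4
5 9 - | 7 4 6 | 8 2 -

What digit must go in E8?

Cell E8 itself could take any of {3, 5, 9} by direct elimination.
Consider where 3 can go in box 8.
E7 is out (row 7 already has a 3).
D8 is out (column D already has a 3).
So the only cell in box 8 that can hold 3 is E8.
Therefore E8 = 3.

3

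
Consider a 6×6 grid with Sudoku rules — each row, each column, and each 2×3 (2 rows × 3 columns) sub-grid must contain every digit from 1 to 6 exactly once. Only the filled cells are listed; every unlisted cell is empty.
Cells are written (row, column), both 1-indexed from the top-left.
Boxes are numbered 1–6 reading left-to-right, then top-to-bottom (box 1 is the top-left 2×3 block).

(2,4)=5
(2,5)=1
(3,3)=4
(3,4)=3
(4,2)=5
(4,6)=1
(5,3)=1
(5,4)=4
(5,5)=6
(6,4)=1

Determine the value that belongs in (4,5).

4

Cell (4,5) itself could take any of {2, 4} by direct elimination.
Consider where 4 can go in box 4.
(3,5) is out (row 3 already has a 4).
(3,6) is out (row 3 already has a 4).
(4,4) is out (column 4 already has a 4).
So the only cell in box 4 that can hold 4 is (4,5).
Therefore (4,5) = 4.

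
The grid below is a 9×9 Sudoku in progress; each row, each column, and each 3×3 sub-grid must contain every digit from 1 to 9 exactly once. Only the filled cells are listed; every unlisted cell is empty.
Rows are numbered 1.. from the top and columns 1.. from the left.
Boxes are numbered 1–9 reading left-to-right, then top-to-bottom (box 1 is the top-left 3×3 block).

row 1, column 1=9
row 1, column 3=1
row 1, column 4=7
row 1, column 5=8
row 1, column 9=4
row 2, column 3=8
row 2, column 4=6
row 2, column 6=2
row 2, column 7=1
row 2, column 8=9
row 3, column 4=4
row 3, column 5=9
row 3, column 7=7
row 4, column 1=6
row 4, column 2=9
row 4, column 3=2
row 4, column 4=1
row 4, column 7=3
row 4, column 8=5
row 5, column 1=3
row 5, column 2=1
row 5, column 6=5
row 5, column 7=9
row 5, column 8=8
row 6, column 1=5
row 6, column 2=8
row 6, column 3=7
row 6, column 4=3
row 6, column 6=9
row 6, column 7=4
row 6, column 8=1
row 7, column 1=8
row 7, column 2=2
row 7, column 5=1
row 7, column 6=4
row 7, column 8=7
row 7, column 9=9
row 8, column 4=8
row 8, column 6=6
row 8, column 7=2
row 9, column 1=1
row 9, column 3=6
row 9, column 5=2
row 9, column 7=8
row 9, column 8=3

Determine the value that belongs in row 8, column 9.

1

Cell row 8, column 9 itself could take any of {1, 5} by direct elimination.
Consider where 1 can go in row 8.
row 8, column 1 is out (column 1 already has a 1).
row 8, column 2 is out (column 2 already has a 1).
row 8, column 3 is out (column 3 already has a 1).
row 8, column 5 is out (column 5 already has a 1).
row 8, column 8 is out (column 8 already has a 1).
So the only cell in row 8 that can hold 1 is row 8, column 9.
Therefore row 8, column 9 = 1.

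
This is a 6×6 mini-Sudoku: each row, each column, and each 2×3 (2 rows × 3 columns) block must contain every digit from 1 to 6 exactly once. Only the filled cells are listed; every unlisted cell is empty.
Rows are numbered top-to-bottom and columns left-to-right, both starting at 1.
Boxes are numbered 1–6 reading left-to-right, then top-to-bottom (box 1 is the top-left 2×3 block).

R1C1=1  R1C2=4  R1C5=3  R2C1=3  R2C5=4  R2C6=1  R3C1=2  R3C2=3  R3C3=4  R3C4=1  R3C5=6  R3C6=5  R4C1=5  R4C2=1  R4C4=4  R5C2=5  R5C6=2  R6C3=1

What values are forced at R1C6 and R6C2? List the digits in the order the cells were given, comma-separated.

6,2

For R1C6:
  Row 1 already contains {1, 3, 4}.
  Column 6 already contains {1, 2, 5}.
  Its 2×3 block (box 2) already contains {1, 3, 4}.
  The only value from 1–6 not eliminated is 6, so R1C6 = 6.
For R6C2:
  Consider where 2 can go in row 6.
  R6C1 is out (column 1 already has a 2).
  R6C4 is out (box 6 already has a 2).
  R6C5 is out (box 6 already has a 2).
  R6C6 is out (column 6 already has a 2).
  So the only cell in row 6 that can hold 2 is R6C2.
  So R6C2 = 2.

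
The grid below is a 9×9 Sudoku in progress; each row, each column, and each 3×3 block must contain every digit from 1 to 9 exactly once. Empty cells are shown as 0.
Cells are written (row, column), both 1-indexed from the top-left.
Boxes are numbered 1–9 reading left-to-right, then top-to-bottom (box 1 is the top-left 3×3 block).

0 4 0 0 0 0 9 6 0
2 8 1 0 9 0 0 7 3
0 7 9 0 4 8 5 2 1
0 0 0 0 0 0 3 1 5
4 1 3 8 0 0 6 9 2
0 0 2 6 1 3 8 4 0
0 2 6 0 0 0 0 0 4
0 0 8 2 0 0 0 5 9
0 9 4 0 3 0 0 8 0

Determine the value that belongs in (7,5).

Cell (7,5) itself could take any of {5, 7, 8} by direct elimination.
Consider where 8 can go in row 7.
(7,1) is out (box 7 already has a 8).
(7,4) is out (column 4 already has a 8).
(7,6) is out (column 6 already has a 8).
(7,7) is out (column 7 already has a 8).
(7,8) is out (column 8 already has a 8).
So the only cell in row 7 that can hold 8 is (7,5).
Therefore (7,5) = 8.

8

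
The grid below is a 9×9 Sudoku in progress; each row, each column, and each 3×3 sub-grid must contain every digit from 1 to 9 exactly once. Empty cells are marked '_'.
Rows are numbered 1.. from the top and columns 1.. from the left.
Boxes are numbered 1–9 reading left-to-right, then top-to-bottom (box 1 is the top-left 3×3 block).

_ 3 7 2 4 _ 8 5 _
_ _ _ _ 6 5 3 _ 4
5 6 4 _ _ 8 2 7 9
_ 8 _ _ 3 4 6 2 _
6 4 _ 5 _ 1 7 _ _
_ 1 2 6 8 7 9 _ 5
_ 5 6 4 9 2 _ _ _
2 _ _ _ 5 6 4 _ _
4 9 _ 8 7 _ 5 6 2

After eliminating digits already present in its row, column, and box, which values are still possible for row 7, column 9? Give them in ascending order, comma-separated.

Row 7 already contains {2, 4, 5, 6, 9}.
Column 9 already contains {2, 4, 5, 9}.
Its 3×3 block (box 9) already contains {2, 4, 5, 6}.
Removing those from 1–9 leaves {1, 3, 7, 8} as the candidates for row 7, column 9.

1,3,7,8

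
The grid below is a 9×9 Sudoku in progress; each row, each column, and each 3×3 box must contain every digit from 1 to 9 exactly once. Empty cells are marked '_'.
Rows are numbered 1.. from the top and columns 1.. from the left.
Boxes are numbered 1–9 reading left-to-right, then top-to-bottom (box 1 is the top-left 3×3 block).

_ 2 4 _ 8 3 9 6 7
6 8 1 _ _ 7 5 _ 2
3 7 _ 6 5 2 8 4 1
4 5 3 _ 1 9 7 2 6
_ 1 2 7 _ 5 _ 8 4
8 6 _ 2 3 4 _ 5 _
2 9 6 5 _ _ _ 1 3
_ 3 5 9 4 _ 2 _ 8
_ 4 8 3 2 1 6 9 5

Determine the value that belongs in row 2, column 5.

9

Row 2 already contains {1, 2, 5, 6, 7, 8}.
Column 5 already contains {1, 2, 3, 4, 5, 8}.
Its 3×3 block (box 2) already contains {2, 3, 5, 6, 7, 8}.
The only value from 1–9 not eliminated is 9, so row 2, column 5 = 9.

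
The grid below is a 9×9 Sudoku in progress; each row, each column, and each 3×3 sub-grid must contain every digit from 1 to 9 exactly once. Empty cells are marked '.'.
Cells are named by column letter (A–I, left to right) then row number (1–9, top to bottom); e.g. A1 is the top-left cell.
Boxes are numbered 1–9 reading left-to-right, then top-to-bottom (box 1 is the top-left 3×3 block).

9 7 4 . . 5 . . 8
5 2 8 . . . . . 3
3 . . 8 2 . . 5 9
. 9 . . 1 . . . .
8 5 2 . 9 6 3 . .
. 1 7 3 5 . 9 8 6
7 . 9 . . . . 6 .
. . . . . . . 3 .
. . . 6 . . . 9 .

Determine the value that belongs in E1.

3

Cell E1 itself could take any of {3, 6} by direct elimination.
Consider where 3 can go in box 2.
D1 is out (column D already has a 3).
D2 is out (row 2 already has a 3).
E2 is out (row 2 already has a 3).
F2 is out (row 2 already has a 3).
F3 is out (row 3 already has a 3).
So the only cell in box 2 that can hold 3 is E1.
Therefore E1 = 3.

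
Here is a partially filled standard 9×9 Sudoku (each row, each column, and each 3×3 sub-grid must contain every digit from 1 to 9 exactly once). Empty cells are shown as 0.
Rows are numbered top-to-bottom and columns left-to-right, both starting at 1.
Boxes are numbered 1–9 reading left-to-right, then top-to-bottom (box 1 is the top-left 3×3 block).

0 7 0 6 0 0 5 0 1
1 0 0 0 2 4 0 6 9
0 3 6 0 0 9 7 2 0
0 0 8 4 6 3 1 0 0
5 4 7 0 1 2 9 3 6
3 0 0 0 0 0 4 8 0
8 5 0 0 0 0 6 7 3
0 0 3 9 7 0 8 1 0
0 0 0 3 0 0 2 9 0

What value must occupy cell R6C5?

Cell R6C5 itself could take any of {5, 9} by direct elimination.
Consider where 9 can go in column 5.
R1C5 is out (box 2 already has a 9).
R3C5 is out (row 3 already has a 9).
R7C5 is out (box 8 already has a 9).
R9C5 is out (row 9 already has a 9).
So the only cell in column 5 that can hold 9 is R6C5.
Therefore R6C5 = 9.

9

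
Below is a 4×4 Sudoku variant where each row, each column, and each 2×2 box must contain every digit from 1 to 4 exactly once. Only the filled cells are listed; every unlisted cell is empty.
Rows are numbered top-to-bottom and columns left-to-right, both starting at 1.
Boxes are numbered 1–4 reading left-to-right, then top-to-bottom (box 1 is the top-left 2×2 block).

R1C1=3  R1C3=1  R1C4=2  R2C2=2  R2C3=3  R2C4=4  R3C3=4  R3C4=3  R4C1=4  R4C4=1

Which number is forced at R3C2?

1

Row 3 already contains {3, 4}.
Column 2 already contains {2}.
Its 2×2 block (box 3) already contains {4}.
The only value from 1–4 not eliminated is 1, so R3C2 = 1.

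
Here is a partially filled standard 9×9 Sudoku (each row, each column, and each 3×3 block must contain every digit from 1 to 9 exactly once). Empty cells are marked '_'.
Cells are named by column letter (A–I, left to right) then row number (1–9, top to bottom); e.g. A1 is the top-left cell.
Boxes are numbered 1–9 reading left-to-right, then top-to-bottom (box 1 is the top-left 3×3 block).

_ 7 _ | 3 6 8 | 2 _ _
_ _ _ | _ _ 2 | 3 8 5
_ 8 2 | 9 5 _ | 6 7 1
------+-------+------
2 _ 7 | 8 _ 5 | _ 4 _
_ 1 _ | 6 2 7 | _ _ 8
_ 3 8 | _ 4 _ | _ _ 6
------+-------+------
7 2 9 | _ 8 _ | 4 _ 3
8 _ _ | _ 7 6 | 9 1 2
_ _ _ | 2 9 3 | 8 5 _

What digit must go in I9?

Row 9 already contains {2, 3, 5, 8, 9}.
Column I already contains {1, 2, 3, 5, 6, 8}.
Its 3×3 block (box 9) already contains {1, 2, 3, 4, 5, 8, 9}.
The only value from 1–9 not eliminated is 7, so I9 = 7.

7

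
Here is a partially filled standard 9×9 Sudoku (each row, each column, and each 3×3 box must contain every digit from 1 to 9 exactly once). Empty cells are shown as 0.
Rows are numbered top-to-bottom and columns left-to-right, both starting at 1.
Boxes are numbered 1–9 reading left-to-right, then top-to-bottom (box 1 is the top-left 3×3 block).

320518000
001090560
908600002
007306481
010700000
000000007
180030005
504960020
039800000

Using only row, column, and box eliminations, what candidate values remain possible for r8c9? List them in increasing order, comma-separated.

3,8

Row 8 already contains {2, 4, 5, 6, 9}.
Column 9 already contains {1, 2, 5, 7}.
Its 3×3 block (box 9) already contains {2, 5}.
Removing those from 1–9 leaves {3, 8} as the candidates for r8c9.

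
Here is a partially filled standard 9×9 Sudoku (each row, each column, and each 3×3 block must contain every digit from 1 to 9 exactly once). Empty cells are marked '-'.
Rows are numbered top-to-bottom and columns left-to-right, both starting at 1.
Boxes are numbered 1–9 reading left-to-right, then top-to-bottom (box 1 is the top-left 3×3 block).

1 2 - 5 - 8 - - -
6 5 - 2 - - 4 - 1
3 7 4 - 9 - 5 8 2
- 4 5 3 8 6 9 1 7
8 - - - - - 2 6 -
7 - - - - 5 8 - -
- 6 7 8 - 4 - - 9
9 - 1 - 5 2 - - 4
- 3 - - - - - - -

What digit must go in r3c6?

Row 3 already contains {2, 3, 4, 5, 7, 8, 9}.
Column 6 already contains {2, 4, 5, 6, 8}.
Its 3×3 block (box 2) already contains {2, 5, 8, 9}.
The only value from 1–9 not eliminated is 1, so r3c6 = 1.

1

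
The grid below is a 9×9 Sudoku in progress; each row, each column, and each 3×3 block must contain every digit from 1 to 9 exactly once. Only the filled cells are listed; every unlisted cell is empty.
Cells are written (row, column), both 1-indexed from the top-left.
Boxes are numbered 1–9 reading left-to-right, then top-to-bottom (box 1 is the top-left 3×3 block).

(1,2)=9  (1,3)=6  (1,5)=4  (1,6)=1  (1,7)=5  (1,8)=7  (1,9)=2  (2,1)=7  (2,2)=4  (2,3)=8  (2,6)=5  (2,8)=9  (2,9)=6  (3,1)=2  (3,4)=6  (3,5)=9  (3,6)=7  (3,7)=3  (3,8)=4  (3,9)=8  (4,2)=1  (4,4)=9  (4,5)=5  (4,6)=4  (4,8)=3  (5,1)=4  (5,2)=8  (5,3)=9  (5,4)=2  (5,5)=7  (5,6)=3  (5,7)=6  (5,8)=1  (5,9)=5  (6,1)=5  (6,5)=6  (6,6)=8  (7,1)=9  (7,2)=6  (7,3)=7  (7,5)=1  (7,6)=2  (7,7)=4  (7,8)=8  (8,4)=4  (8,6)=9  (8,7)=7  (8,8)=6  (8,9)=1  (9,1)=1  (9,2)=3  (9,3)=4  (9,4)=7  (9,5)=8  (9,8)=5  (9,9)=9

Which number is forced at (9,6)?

Row 9 already contains {1, 3, 4, 5, 7, 8, 9}.
Column 6 already contains {1, 2, 3, 4, 5, 7, 8, 9}.
Its 3×3 block (box 8) already contains {1, 2, 4, 7, 8, 9}.
The only value from 1–9 not eliminated is 6, so (9,6) = 6.

6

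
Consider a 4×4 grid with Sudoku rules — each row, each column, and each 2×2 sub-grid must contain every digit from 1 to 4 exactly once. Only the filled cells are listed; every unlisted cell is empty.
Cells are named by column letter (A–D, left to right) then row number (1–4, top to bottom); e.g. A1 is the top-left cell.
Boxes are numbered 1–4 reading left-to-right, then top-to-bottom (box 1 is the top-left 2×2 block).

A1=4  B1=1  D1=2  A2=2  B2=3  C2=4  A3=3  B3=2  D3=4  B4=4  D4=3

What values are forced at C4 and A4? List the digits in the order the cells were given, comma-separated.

For C4:
  Consider where 2 can go in column C.
  C1 is out (row 1 already has a 2).
  C3 is out (row 3 already has a 2).
  So the only cell in column C that can hold 2 is C4.
  So C4 = 2.
For A4:
  Row 4 already contains {3, 4}.
  Column A already contains {2, 3, 4}.
  Its 2×2 block (box 3) already contains {2, 3, 4}.
  The only value from 1–4 not eliminated is 1, so A4 = 1.

2,1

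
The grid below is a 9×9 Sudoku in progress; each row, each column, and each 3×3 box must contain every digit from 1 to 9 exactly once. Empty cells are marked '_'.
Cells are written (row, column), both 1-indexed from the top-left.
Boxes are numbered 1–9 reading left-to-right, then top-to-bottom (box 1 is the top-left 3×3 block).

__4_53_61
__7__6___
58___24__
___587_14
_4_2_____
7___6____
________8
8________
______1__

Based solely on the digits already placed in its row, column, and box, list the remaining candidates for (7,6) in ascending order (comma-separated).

Row 7 already contains {8}.
Column 6 already contains {2, 3, 6, 7}.
Its 3×3 block (box 8) already contains {}.
Removing those from 1–9 leaves {1, 4, 5, 9} as the candidates for (7,6).

1,4,5,9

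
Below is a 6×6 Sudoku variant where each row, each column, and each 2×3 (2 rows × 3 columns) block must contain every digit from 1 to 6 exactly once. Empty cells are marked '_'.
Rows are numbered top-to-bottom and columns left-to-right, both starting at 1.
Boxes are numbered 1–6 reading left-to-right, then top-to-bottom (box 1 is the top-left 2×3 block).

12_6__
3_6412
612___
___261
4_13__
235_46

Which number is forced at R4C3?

3

Cell R4C3 itself could take any of {3, 4} by direct elimination.
Consider where 3 can go in row 4.
R4C1 is out (column 1 already has a 3).
R4C2 is out (column 2 already has a 3).
So the only cell in row 4 that can hold 3 is R4C3.
Therefore R4C3 = 3.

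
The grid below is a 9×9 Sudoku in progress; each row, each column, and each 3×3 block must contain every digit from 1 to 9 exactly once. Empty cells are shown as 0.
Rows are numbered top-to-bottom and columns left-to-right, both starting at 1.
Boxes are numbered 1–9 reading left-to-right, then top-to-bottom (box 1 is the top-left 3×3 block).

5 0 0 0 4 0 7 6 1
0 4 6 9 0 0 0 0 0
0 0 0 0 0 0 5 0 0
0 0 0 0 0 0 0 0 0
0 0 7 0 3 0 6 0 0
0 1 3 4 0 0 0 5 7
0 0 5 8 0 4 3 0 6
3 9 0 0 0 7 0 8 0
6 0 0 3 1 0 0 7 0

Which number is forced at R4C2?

Cell R4C2 itself could take any of {2, 5, 6, 8} by direct elimination.
Consider where 6 can go in box 4.
R4C1 is out (column 1 already has a 6).
R4C3 is out (column 3 already has a 6).
R5C1 is out (row 5 already has a 6).
R5C2 is out (row 5 already has a 6).
R6C1 is out (column 1 already has a 6).
So the only cell in box 4 that can hold 6 is R4C2.
Therefore R4C2 = 6.

6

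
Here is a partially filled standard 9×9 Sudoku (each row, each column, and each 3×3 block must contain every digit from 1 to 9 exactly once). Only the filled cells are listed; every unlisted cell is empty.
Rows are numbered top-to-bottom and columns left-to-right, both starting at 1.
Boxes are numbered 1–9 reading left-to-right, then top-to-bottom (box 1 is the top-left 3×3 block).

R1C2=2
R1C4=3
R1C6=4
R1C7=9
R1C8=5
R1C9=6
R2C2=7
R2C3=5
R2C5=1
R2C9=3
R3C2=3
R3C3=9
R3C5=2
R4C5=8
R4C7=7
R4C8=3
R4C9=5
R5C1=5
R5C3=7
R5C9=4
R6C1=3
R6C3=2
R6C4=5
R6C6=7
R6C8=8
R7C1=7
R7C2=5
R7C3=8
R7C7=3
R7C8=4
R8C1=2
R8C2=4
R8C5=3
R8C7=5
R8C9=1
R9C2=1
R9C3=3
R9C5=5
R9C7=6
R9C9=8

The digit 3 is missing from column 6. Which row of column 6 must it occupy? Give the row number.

5

Consider where 3 can go in column 6.
R2C6 is out (row 2 already has a 3). R3C6 is out (row 3 already has a 3). R4C6 is out (row 4 already has a 3). R7C6 is out (row 7 already has a 3). The remaining empty cells in column 6 are similarly blocked.
So the only cell in column 6 that can hold 3 is R5C6.
That is row 5.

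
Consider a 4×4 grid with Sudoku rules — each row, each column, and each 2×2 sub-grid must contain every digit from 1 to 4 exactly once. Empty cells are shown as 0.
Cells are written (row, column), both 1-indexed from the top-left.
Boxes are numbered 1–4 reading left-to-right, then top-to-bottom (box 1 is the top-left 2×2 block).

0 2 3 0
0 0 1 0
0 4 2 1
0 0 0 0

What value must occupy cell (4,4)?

Cell (4,4) itself could take any of {3, 4} by direct elimination.
Consider where 3 can go in column 4.
(1,4) is out (row 1 already has a 3).
(2,4) is out (box 2 already has a 3).
So the only cell in column 4 that can hold 3 is (4,4).
Therefore (4,4) = 3.

3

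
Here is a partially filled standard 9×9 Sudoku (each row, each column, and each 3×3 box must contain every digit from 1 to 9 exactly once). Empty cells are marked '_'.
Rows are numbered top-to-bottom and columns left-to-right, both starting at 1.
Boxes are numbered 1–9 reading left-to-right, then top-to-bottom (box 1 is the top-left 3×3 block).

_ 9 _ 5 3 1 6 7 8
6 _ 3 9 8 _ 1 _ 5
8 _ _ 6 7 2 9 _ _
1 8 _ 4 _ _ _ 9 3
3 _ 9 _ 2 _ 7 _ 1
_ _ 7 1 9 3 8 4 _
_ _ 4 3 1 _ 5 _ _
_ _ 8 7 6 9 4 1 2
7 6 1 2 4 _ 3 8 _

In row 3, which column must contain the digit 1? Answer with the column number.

Consider where 1 can go in row 3.
r3c3 is out (column 3 already has a 1).
r3c8 is out (column 8 already has a 1).
r3c9 is out (column 9 already has a 1).
So the only cell in row 3 that can hold 1 is r3c2.
That is column 2.

2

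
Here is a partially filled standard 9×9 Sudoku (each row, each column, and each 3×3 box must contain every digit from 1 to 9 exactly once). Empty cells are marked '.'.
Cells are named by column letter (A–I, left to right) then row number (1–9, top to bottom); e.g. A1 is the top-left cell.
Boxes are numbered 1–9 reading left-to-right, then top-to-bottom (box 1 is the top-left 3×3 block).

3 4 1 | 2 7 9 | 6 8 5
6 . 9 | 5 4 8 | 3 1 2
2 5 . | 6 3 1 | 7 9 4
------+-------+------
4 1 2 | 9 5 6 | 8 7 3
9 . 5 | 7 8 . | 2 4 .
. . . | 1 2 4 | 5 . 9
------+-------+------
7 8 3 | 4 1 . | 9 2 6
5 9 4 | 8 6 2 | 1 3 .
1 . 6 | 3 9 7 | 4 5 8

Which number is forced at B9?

Row 9 already contains {1, 3, 4, 5, 6, 7, 8, 9}.
Column B already contains {1, 4, 5, 8, 9}.
Its 3×3 block (box 7) already contains {1, 3, 4, 5, 6, 7, 8, 9}.
The only value from 1–9 not eliminated is 2, so B9 = 2.

2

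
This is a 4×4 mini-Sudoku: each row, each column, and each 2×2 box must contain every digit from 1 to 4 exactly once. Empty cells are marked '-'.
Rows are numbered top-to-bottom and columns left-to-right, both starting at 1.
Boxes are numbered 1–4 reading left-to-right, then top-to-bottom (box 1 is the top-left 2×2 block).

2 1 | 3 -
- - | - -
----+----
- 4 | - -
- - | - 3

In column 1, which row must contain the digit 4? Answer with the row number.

2

Consider where 4 can go in column 1.
r3c1 is out (row 3 already has a 4).
r4c1 is out (box 3 already has a 4).
So the only cell in column 1 that can hold 4 is r2c1.
That is row 2.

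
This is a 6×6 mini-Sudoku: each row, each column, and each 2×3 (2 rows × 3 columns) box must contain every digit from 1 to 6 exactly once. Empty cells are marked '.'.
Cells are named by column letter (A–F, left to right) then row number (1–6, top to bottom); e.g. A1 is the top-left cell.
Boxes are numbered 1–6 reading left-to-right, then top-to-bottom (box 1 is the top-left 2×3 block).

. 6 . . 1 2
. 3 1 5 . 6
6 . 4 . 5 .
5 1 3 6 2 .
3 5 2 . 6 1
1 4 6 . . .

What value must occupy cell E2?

Row 2 already contains {1, 3, 5, 6}.
Column E already contains {1, 2, 5, 6}.
Its 2×3 block (box 2) already contains {1, 2, 5, 6}.
The only value from 1–6 not eliminated is 4, so E2 = 4.

4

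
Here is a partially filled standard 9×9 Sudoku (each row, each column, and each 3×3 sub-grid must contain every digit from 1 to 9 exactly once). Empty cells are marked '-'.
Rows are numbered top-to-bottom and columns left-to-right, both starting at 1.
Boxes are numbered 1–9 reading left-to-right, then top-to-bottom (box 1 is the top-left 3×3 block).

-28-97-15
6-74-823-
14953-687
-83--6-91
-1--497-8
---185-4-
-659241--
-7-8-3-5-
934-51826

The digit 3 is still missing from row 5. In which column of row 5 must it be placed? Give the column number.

Consider where 3 can go in row 5.
r5c1 is out (box 4 already has a 3).
r5c3 is out (column 3 already has a 3).
r5c8 is out (column 8 already has a 3).
So the only cell in row 5 that can hold 3 is r5c4.
That is column 4.

4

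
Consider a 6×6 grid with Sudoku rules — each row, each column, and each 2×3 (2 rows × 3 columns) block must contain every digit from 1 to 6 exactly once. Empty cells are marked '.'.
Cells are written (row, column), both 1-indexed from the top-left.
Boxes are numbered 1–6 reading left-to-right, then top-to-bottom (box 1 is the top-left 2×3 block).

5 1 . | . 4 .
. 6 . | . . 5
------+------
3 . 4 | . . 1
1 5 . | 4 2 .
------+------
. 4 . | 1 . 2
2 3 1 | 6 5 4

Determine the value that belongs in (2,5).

1

Cell (2,5) itself could take any of {1, 3} by direct elimination.
Consider where 1 can go in column 5.
(3,5) is out (row 3 already has a 1).
(5,5) is out (row 5 already has a 1).
So the only cell in column 5 that can hold 1 is (2,5).
Therefore (2,5) = 1.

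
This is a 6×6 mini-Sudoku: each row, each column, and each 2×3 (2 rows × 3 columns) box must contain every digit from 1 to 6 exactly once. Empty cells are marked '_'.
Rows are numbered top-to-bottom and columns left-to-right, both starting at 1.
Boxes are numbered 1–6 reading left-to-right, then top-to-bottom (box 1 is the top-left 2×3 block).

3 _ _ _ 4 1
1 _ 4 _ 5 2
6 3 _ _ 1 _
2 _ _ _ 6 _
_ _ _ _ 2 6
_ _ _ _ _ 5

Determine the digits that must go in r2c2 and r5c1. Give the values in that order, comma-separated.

For r2c2:
  Row 2 already contains {1, 2, 4, 5}.
  Column 2 already contains {3}.
  Its 2×3 block (box 1) already contains {1, 3, 4}.
  The only value from 1–6 not eliminated is 6, so r2c2 = 6.
For r5c1:
  Consider where 5 can go in column 1.
  r6c1 is out (row 6 already has a 5).
  So the only cell in column 1 that can hold 5 is r5c1.
  So r5c1 = 5.

6,5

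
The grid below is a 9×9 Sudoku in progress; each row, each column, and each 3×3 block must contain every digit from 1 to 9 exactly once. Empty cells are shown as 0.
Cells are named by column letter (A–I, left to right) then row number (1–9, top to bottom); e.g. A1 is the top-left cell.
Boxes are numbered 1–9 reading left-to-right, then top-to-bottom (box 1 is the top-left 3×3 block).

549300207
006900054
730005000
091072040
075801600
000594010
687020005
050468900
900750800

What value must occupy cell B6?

6

Cell B6 itself could take any of {2, 6} by direct elimination.
Consider where 6 can go in column B.
B2 is out (row 2 already has a 6).
B9 is out (box 7 already has a 6).
So the only cell in column B that can hold 6 is B6.
Therefore B6 = 6.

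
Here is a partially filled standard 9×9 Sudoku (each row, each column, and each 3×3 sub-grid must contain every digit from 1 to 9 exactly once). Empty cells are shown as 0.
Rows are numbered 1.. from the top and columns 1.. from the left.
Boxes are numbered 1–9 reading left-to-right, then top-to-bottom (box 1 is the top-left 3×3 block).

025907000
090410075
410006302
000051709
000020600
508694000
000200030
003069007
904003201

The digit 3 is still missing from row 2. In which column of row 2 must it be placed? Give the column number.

Consider where 3 can go in row 2.
row 2, column 3 is out (column 3 already has a 3).
row 2, column 6 is out (column 6 already has a 3).
row 2, column 7 is out (column 7 already has a 3).
So the only cell in row 2 that can hold 3 is row 2, column 1.
That is column 1.

1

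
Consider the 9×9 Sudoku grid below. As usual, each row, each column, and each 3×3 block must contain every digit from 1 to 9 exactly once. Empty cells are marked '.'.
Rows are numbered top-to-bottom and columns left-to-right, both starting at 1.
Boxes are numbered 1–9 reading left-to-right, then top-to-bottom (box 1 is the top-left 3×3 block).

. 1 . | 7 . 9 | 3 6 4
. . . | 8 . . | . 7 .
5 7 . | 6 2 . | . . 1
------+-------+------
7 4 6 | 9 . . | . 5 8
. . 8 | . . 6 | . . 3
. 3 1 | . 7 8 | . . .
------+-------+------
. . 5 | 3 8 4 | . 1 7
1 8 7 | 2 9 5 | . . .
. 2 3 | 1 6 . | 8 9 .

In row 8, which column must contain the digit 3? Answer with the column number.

Consider where 3 can go in row 8.
R8C7 is out (column 7 already has a 3).
R8C9 is out (column 9 already has a 3).
So the only cell in row 8 that can hold 3 is R8C8.
That is column 8.

8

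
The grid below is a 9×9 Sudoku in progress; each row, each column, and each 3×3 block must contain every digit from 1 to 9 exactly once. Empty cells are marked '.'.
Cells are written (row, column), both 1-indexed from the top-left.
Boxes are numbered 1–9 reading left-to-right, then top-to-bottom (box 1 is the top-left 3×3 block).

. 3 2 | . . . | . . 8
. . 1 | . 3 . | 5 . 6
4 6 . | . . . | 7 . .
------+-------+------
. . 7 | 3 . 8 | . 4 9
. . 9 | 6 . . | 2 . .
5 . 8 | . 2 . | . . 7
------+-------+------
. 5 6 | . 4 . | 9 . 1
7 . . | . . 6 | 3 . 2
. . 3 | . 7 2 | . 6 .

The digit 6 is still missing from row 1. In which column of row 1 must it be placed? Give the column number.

Consider where 6 can go in row 1.
(1,1) is out (box 1 already has a 6).
(1,4) is out (column 4 already has a 6).
(1,6) is out (column 6 already has a 6).
(1,7) is out (box 3 already has a 6).
(1,8) is out (column 8 already has a 6).
So the only cell in row 1 that can hold 6 is (1,5).
That is column 5.

5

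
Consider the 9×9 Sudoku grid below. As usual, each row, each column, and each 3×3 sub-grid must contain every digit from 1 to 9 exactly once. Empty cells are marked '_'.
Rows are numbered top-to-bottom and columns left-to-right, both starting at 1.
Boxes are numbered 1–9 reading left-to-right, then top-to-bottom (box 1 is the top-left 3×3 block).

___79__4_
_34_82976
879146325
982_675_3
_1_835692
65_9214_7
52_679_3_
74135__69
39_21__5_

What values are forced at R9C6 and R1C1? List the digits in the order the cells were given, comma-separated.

4,2

For R9C6:
  Consider where 4 can go in box 8.
  R8C6 is out (row 8 already has a 4).
  So the only cell in box 8 that can hold 4 is R9C6.
  So R9C6 = 4.
For R1C1:
  Consider where 2 can go in box 1.
  R1C2 is out (column 2 already has a 2).
  R1C3 is out (column 3 already has a 2).
  R2C1 is out (row 2 already has a 2).
  So the only cell in box 1 that can hold 2 is R1C1.
  So R1C1 = 2.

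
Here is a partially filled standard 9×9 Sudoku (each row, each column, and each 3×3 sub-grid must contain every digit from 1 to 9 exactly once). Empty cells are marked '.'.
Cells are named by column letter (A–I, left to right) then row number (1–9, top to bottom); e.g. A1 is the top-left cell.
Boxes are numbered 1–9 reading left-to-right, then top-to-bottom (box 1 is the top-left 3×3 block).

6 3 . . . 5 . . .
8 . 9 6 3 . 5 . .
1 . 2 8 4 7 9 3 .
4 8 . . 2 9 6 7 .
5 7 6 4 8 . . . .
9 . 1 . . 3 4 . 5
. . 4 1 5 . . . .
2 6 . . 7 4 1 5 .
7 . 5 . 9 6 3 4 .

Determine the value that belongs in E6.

6

Row 6 already contains {1, 3, 4, 5, 9}.
Column E already contains {2, 3, 4, 5, 7, 8, 9}.
Its 3×3 block (box 5) already contains {2, 3, 4, 8, 9}.
The only value from 1–9 not eliminated is 6, so E6 = 6.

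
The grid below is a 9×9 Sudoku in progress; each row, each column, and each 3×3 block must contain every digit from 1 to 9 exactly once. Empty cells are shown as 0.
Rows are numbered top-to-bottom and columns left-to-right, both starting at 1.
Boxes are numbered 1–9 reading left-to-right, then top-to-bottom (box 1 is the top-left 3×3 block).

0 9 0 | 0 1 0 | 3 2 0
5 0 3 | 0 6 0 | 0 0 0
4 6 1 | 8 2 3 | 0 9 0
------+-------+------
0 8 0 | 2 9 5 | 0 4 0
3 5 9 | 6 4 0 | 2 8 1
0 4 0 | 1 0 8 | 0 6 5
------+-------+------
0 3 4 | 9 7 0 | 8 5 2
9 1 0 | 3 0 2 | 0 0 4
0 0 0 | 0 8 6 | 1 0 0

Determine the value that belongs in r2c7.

Cell r2c7 itself could take any of {4, 7} by direct elimination.
Consider where 4 can go in box 3.
r1c9 is out (column 9 already has a 4).
r2c8 is out (column 8 already has a 4).
r2c9 is out (column 9 already has a 4).
r3c7 is out (row 3 already has a 4).
r3c9 is out (row 3 already has a 4).
So the only cell in box 3 that can hold 4 is r2c7.
Therefore r2c7 = 4.

4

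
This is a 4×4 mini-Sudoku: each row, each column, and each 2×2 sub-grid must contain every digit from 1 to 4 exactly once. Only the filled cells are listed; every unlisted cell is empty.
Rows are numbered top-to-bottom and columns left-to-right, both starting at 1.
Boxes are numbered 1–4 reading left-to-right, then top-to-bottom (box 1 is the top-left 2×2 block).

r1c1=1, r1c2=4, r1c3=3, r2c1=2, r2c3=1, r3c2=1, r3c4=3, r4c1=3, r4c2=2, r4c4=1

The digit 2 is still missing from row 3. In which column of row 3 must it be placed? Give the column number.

3

Consider where 2 can go in row 3.
r3c1 is out (column 1 already has a 2).
So the only cell in row 3 that can hold 2 is r3c3.
That is column 3.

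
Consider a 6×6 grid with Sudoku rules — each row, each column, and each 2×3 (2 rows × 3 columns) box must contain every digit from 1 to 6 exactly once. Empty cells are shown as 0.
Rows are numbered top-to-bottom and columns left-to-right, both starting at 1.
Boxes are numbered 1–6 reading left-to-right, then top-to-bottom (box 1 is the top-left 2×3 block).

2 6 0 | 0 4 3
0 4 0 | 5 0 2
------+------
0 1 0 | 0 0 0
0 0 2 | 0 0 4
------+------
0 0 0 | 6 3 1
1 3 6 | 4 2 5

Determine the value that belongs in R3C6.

6

Row 3 already contains {1}.
Column 6 already contains {1, 2, 3, 4, 5}.
Its 2×3 block (box 4) already contains {4}.
The only value from 1–6 not eliminated is 6, so R3C6 = 6.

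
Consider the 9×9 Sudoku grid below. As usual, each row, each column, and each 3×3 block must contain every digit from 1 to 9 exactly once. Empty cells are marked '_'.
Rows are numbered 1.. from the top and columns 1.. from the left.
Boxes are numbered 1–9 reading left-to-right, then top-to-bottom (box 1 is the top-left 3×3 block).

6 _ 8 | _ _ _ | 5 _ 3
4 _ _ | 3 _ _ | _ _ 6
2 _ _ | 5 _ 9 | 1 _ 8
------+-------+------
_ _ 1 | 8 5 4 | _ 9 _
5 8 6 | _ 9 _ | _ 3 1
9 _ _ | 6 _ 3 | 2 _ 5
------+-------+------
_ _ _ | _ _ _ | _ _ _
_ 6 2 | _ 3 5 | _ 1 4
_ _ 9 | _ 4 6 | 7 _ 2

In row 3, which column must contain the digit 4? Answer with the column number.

8

Consider where 4 can go in row 3.
row 3, column 2 is out (box 1 already has a 4).
row 3, column 3 is out (box 1 already has a 4).
row 3, column 5 is out (column 5 already has a 4).
So the only cell in row 3 that can hold 4 is row 3, column 8.
That is column 8.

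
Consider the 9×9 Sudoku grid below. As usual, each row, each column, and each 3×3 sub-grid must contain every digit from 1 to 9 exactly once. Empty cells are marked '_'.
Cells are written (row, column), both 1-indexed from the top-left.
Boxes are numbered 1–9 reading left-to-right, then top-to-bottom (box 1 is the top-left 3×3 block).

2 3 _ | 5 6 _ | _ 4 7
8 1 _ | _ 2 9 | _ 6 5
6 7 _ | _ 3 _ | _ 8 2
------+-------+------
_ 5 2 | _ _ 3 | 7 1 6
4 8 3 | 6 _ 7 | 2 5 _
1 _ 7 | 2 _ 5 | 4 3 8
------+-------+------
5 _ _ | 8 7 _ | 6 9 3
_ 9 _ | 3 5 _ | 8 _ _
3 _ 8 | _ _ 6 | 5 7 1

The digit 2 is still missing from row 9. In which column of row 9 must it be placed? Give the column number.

2

Consider where 2 can go in row 9.
(9,4) is out (column 4 already has a 2).
(9,5) is out (column 5 already has a 2).
So the only cell in row 9 that can hold 2 is (9,2).
That is column 2.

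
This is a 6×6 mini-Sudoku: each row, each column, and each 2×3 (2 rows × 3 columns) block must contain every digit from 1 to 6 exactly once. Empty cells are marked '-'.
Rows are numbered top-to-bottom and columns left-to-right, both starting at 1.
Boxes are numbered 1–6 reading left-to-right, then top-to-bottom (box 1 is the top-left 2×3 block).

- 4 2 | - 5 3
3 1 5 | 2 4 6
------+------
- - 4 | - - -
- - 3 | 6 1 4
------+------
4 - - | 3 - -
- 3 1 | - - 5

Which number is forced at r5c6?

1

Cell r5c6 itself could take any of {1, 2} by direct elimination.
Consider where 1 can go in box 6.
r5c5 is out (column 5 already has a 1).
r6c4 is out (row 6 already has a 1).
r6c5 is out (row 6 already has a 1).
So the only cell in box 6 that can hold 1 is r5c6.
Therefore r5c6 = 1.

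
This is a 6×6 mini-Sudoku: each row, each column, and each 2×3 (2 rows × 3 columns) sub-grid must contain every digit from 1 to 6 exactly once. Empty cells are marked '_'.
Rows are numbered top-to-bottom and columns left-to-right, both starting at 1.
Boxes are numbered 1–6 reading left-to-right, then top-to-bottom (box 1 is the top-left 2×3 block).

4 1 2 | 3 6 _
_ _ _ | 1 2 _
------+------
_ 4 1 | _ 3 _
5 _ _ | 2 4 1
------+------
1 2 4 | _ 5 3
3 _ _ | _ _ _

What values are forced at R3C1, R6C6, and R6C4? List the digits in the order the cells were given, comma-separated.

2,2,4

For R3C1:
  Consider where 2 can go in row 3.
  R3C4 is out (column 4 already has a 2).
  R3C6 is out (box 4 already has a 2).
  So the only cell in row 3 that can hold 2 is R3C1.
  So R3C1 = 2.
For R6C6:
  Consider where 2 can go in box 6.
  R5C4 is out (row 5 already has a 2).
  R6C4 is out (column 4 already has a 2).
  R6C5 is out (column 5 already has a 2).
  So the only cell in box 6 that can hold 2 is R6C6.
  So R6C6 = 2.
For R6C4:
  Consider where 4 can go in column 4.
  R3C4 is out (row 3 already has a 4).
  R5C4 is out (row 5 already has a 4).
  So the only cell in column 4 that can hold 4 is R6C4.
  So R6C4 = 4.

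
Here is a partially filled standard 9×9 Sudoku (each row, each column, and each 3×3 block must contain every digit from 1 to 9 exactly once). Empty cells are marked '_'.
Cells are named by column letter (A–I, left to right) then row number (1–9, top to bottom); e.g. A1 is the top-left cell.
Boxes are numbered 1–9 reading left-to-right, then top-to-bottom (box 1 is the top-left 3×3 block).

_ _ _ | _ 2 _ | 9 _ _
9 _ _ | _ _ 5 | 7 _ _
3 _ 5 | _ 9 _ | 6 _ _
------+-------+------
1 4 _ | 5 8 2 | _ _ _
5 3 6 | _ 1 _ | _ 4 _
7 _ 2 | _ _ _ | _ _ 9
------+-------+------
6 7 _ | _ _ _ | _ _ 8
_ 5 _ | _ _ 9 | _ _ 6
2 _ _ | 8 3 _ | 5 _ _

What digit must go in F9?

6

Cell F9 itself could take any of {1, 4, 6, 7} by direct elimination.
Consider where 6 can go in row 9.
B9 is out (box 7 already has a 6).
C9 is out (column C already has a 6).
H9 is out (box 9 already has a 6).
I9 is out (column I already has a 6).
So the only cell in row 9 that can hold 6 is F9.
Therefore F9 = 6.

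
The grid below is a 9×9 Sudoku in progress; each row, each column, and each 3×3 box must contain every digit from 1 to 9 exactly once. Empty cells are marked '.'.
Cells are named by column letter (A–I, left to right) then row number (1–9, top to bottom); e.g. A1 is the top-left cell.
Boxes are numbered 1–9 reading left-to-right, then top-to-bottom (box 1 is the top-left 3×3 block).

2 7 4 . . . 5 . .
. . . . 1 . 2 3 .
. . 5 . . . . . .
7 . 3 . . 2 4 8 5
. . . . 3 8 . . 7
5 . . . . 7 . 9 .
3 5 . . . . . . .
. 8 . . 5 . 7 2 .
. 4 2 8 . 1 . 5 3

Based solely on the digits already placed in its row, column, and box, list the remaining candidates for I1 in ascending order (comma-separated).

Row 1 already contains {2, 4, 5, 7}.
Column I already contains {3, 5, 7}.
Its 3×3 block (box 3) already contains {2, 3, 5}.
Removing those from 1–9 leaves {1, 6, 8, 9} as the candidates for I1.

1,6,8,9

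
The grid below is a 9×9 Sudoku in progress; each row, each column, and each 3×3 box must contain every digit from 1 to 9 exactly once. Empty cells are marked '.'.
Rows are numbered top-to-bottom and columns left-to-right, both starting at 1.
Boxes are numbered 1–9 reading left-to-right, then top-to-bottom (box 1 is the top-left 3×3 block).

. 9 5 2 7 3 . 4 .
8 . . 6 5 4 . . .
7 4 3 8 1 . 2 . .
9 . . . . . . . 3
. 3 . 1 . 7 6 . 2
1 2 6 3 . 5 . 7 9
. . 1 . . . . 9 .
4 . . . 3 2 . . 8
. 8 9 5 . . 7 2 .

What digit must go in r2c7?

Cell r2c7 itself could take any of {1, 3, 9} by direct elimination.
Consider where 9 can go in column 7.
r1c7 is out (row 1 already has a 9).
r4c7 is out (row 4 already has a 9).
r6c7 is out (row 6 already has a 9).
r7c7 is out (row 7 already has a 9).
r8c7 is out (box 9 already has a 9).
So the only cell in column 7 that can hold 9 is r2c7.
Therefore r2c7 = 9.

9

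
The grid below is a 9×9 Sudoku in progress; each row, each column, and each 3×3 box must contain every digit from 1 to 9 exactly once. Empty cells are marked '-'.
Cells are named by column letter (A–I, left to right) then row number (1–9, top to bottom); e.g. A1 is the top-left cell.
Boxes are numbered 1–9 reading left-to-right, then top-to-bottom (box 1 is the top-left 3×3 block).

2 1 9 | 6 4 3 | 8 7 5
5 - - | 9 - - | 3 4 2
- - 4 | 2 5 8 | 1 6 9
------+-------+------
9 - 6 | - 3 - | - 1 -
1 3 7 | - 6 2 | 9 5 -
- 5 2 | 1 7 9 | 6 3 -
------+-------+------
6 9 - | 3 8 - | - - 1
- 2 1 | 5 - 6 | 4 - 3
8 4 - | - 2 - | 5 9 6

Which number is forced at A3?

3

Cell A3 itself could take any of {3, 7} by direct elimination.
Consider where 3 can go in box 1.
B2 is out (row 2 already has a 3).
C2 is out (row 2 already has a 3).
B3 is out (column B already has a 3).
So the only cell in box 1 that can hold 3 is A3.
Therefore A3 = 3.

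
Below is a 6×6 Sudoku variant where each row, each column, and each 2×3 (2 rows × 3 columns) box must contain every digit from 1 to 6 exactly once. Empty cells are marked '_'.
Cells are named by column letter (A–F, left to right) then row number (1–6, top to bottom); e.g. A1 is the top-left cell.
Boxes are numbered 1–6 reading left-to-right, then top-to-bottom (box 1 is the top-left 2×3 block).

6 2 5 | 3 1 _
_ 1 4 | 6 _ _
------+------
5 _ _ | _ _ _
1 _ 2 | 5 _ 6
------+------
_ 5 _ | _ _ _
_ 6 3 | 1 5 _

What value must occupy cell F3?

Cell F3 itself could take any of {1, 2, 3, 4} by direct elimination.
Consider where 1 can go in row 3.
B3 is out (column B already has a 1).
C3 is out (box 3 already has a 1).
D3 is out (column D already has a 1).
E3 is out (column E already has a 1).
So the only cell in row 3 that can hold 1 is F3.
Therefore F3 = 1.

1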